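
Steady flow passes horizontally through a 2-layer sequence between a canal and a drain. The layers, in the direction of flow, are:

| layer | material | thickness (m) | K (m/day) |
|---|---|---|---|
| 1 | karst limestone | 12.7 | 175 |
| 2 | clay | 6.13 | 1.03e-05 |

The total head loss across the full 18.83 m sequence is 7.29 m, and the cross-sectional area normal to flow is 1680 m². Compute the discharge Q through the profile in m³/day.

Flow is perpendicular to layering, so the layers act in series and the equivalent K is the thickness-weighted harmonic mean.
Total thickness L = 12.7 + 6.13 = 18.83 m.
Σ(b_i/K_i) = 12.7/175 + 6.13/1.03e-05 = 5.951e+05 d.
K_eq = L / Σ(b_i/K_i) = 18.83 / 5.951e+05 = 3.164e-05 m/day.
Q = K_eq · A · (Δh/L) = 3.164e-05 × 1680 × (7.29/18.83) = 0.02058 m³/day.

0.0206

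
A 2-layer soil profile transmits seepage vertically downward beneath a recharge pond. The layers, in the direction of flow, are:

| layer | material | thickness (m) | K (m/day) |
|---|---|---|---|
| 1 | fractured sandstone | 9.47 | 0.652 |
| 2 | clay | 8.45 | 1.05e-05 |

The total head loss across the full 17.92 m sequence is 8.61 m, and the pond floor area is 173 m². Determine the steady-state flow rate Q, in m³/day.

Flow is perpendicular to layering, so the layers act in series and the equivalent K is the thickness-weighted harmonic mean.
Total thickness L = 9.47 + 8.45 = 17.92 m.
Σ(b_i/K_i) = 9.47/0.652 + 8.45/1.05e-05 = 8.048e+05 d.
K_eq = L / Σ(b_i/K_i) = 17.92 / 8.048e+05 = 2.227e-05 m/day.
Q = K_eq · A · (Δh/L) = 2.227e-05 × 173 × (8.61/17.92) = 0.001851 m³/day.

0.00185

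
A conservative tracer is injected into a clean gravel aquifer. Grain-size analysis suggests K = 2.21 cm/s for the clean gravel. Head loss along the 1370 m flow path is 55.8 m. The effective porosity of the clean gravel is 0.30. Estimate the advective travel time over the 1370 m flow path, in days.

5.28

Convert K: 2.21 cm/s × 864 = 1909 m/day.
Hydraulic gradient i = Δh / L = 55.8 / 1370 = 0.04073.
Darcy flux q = K · i = 1909 × 0.04073 = 77.77 m/day.
Seepage velocity v = q / n_e = 77.77 / 0.30 = 259.2 m/day.
Travel time t = L / v = 1370 / 259.2 = 5.285 days.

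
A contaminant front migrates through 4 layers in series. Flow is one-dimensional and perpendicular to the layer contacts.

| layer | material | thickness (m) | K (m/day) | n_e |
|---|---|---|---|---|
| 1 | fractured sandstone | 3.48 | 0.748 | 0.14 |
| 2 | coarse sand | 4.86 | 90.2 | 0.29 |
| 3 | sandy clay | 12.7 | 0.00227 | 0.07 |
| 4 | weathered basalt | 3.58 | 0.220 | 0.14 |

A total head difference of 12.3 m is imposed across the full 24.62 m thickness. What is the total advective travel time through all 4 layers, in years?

With flow normal to the layers, continuity requires the same specific discharge q through every layer.
Σ(b_i/K_i) = 3.48/0.748 + 4.86/90.2 + 12.7/0.00227 + 3.58/0.220 = 5616 d.
q = Δh / Σ(b_i/K_i) = 12.3 / 5616 = 0.002190 m/day.
In each layer the seepage velocity is v_i = q/n_i, so the layer transit time is t_i = b_i·n_i / q:
  layer 1 (fractured sandstone): t_1 = 3.48 × 0.14 / 0.002190 = 222.4 d
  layer 2 (coarse sand): t_2 = 4.86 × 0.29 / 0.002190 = 643.5 d
  layer 3 (sandy clay): t_3 = 12.7 × 0.07 / 0.002190 = 405.9 d
  layer 4 (weathered basalt): t_4 = 3.58 × 0.14 / 0.002190 = 228.8 d
Total t = Σ t_i = 1501 days = 4.108 years.

4.11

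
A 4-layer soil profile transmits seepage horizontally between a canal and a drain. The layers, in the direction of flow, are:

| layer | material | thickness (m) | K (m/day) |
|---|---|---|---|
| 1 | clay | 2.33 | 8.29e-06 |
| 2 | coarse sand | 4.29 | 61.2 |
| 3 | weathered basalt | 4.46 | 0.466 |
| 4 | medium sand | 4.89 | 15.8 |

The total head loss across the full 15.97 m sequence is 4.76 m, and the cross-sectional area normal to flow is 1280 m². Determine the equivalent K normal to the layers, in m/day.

5.68e-05

Flow is perpendicular to layering, so the layers act in series and the equivalent K is the thickness-weighted harmonic mean.
Total thickness L = 2.33 + 4.29 + 4.46 + 4.89 = 15.97 m.
Σ(b_i/K_i) = 2.33/8.29e-06 + 4.29/61.2 + 4.46/0.466 + 4.89/15.8 = 2.811e+05 d.
K_eq = L / Σ(b_i/K_i) = 15.97 / 2.811e+05 = 5.682e-05 m/day.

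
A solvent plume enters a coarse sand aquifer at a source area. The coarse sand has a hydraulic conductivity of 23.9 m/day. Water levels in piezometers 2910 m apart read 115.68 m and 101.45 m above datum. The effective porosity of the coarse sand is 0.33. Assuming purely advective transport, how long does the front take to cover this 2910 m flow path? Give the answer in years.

Hydraulic gradient i = (115.68 − 101.45) / 2910 = 14.23 / 2910 = 0.004890.
Darcy flux q = K · i = 23.90 × 0.004890 = 0.1169 m/day.
Seepage velocity v = q / n_e = 0.1169 / 0.33 = 0.3542 m/day.
Travel time t = L / v = 2910 / 0.3542 = 8217 days = 22.50 years.

22.5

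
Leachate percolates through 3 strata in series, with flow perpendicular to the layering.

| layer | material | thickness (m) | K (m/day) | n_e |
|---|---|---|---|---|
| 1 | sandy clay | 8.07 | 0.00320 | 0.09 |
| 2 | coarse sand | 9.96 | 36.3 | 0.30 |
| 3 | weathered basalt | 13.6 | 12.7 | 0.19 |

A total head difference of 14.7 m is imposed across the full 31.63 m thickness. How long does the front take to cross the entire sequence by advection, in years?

With flow normal to the layers, continuity requires the same specific discharge q through every layer.
Σ(b_i/K_i) = 8.07/0.00320 + 9.96/36.3 + 13.6/12.7 = 2523 d.
q = Δh / Σ(b_i/K_i) = 14.7 / 2523 = 0.005826 m/day.
In each layer the seepage velocity is v_i = q/n_i, so the layer transit time is t_i = b_i·n_i / q:
  layer 1 (sandy clay): t_1 = 8.07 × 0.09 / 0.005826 = 124.7 d
  layer 2 (coarse sand): t_2 = 9.96 × 0.30 / 0.005826 = 512.9 d
  layer 3 (weathered basalt): t_3 = 13.6 × 0.19 / 0.005826 = 443.5 d
Total t = Σ t_i = 1081 days = 2.960 years.

2.96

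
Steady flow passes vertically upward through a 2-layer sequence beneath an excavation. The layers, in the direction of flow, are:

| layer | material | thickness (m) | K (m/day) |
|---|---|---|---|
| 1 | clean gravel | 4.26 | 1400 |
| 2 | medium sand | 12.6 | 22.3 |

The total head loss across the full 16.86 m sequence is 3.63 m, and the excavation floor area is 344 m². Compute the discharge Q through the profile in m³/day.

Flow is perpendicular to layering, so the layers act in series and the equivalent K is the thickness-weighted harmonic mean.
Total thickness L = 4.26 + 12.6 = 16.86 m.
Σ(b_i/K_i) = 4.26/1400 + 12.6/22.3 = 0.5681 d.
K_eq = L / Σ(b_i/K_i) = 16.86 / 0.5681 = 29.68 m/day.
Q = K_eq · A · (Δh/L) = 29.68 × 344 × (3.63/16.86) = 2198 m³/day.

2200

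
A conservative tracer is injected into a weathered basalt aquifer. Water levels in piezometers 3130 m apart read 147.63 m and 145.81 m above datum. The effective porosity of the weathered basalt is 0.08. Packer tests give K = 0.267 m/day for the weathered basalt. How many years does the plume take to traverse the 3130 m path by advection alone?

4420

Hydraulic gradient i = (147.63 − 145.81) / 3130 = 1.82 / 3130 = 0.0005815.
Darcy flux q = K · i = 0.2670 × 0.0005815 = 0.0001553 m/day.
Seepage velocity v = q / n_e = 0.0001553 / 0.08 = 0.001941 m/day.
Travel time t = L / v = 3130 / 0.001941 = 1.613e+06 days = 4416 years.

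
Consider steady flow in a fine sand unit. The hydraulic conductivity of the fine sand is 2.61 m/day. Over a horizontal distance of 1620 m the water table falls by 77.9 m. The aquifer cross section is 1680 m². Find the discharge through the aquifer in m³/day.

Hydraulic gradient i = Δh / L = 77.9 / 1620 = 0.04809.
Darcy's law: Q = K · A · i = 2.610 × 1680 × 0.04809 = 210.8 m³/day.

211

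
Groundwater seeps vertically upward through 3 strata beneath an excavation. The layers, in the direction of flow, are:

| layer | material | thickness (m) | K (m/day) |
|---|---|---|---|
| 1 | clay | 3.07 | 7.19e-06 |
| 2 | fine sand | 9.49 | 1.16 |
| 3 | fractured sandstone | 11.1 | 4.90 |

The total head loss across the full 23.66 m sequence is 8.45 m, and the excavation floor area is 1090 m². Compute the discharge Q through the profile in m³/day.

Flow is perpendicular to layering, so the layers act in series and the equivalent K is the thickness-weighted harmonic mean.
Total thickness L = 3.07 + 9.49 + 11.1 = 23.66 m.
Σ(b_i/K_i) = 3.07/7.19e-06 + 9.49/1.16 + 11.1/4.90 = 4.270e+05 d.
K_eq = L / Σ(b_i/K_i) = 23.66 / 4.270e+05 = 5.541e-05 m/day.
Q = K_eq · A · (Δh/L) = 5.541e-05 × 1090 × (8.45/23.66) = 0.02157 m³/day.

0.0216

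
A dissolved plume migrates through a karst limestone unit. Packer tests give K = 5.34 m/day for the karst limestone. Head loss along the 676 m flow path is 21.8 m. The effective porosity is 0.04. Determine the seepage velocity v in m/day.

4.31

Hydraulic gradient i = Δh / L = 21.8 / 676 = 0.03225.
Darcy flux q = K · i = 5.340 × 0.03225 = 0.1722 m/day.
Seepage velocity v = q / n_e = 0.1722 / 0.04 = 4.305 m/day.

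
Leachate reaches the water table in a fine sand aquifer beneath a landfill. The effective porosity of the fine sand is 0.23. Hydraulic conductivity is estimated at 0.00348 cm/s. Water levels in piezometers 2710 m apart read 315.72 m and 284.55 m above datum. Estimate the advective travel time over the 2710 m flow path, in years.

49.3

Convert K: 0.00348 cm/s × 864 = 3.007 m/day.
Hydraulic gradient i = (315.72 − 284.55) / 2710 = 31.17 / 2710 = 0.01150.
Darcy flux q = K · i = 3.007 × 0.01150 = 0.03458 m/day.
Seepage velocity v = q / n_e = 0.03458 / 0.23 = 0.1504 m/day.
Travel time t = L / v = 2710 / 0.1504 = 18023 days = 49.35 years.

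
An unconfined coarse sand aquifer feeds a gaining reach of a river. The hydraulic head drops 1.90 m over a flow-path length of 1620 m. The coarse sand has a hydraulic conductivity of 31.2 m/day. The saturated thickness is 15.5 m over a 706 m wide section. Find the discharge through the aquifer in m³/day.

400

Cross-sectional area A = 706 × 15.5 = 10943 m².
Hydraulic gradient i = Δh / L = 1.90 / 1620 = 0.001173.
Darcy's law: Q = K · A · i = 31.20 × 10943 × 0.001173 = 400.4 m³/day.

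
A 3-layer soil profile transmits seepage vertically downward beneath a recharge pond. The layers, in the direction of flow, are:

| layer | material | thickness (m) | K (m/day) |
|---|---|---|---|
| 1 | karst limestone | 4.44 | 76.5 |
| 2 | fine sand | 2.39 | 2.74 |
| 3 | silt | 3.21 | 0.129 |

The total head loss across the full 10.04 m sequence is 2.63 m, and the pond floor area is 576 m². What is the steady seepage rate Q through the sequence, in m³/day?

58.7

Flow is perpendicular to layering, so the layers act in series and the equivalent K is the thickness-weighted harmonic mean.
Total thickness L = 4.44 + 2.39 + 3.21 = 10.04 m.
Σ(b_i/K_i) = 4.44/76.5 + 2.39/2.74 + 3.21/0.129 = 25.81 d.
K_eq = L / Σ(b_i/K_i) = 10.04 / 25.81 = 0.3889 m/day.
Q = K_eq · A · (Δh/L) = 0.3889 × 576 × (2.63/10.04) = 58.68 m³/day.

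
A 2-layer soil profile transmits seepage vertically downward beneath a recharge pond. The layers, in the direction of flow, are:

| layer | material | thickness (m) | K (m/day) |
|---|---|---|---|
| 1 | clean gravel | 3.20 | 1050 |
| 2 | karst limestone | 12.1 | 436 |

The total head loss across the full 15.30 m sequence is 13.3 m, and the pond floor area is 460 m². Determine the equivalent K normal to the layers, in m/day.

Flow is perpendicular to layering, so the layers act in series and the equivalent K is the thickness-weighted harmonic mean.
Total thickness L = 3.20 + 12.1 = 15.30 m.
Σ(b_i/K_i) = 3.20/1050 + 12.1/436 = 0.03080 d.
K_eq = L / Σ(b_i/K_i) = 15.30 / 0.03080 = 496.8 m/day.

497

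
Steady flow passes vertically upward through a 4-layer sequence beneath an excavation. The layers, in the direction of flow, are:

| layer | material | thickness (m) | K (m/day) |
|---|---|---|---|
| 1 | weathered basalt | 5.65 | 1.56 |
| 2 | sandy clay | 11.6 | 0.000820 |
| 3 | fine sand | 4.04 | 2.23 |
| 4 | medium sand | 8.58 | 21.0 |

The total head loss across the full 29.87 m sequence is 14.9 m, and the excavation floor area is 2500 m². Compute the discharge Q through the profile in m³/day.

2.63

Flow is perpendicular to layering, so the layers act in series and the equivalent K is the thickness-weighted harmonic mean.
Total thickness L = 5.65 + 11.6 + 4.04 + 8.58 = 29.87 m.
Σ(b_i/K_i) = 5.65/1.56 + 11.6/0.000820 + 4.04/2.23 + 8.58/21.0 = 14152 d.
K_eq = L / Σ(b_i/K_i) = 29.87 / 14152 = 0.002111 m/day.
Q = K_eq · A · (Δh/L) = 0.002111 × 2500 × (14.9/29.87) = 2.632 m³/day.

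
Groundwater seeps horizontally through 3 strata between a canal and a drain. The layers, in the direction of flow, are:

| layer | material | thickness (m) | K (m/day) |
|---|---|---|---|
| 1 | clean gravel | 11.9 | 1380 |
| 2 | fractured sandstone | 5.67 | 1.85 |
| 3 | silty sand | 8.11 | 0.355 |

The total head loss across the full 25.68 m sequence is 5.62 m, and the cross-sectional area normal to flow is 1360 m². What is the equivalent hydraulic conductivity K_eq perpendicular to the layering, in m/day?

0.991

Flow is perpendicular to layering, so the layers act in series and the equivalent K is the thickness-weighted harmonic mean.
Total thickness L = 11.9 + 5.67 + 8.11 = 25.68 m.
Σ(b_i/K_i) = 11.9/1380 + 5.67/1.85 + 8.11/0.355 = 25.92 d.
K_eq = L / Σ(b_i/K_i) = 25.68 / 25.92 = 0.9908 m/day.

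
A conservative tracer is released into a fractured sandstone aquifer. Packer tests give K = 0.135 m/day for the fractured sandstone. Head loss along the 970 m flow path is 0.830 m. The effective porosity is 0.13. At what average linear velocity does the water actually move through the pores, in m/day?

0.000889

Hydraulic gradient i = Δh / L = 0.830 / 970 = 0.0008557.
Darcy flux q = K · i = 0.1350 × 0.0008557 = 0.0001155 m/day.
Seepage velocity v = q / n_e = 0.0001155 / 0.13 = 0.0008886 m/day.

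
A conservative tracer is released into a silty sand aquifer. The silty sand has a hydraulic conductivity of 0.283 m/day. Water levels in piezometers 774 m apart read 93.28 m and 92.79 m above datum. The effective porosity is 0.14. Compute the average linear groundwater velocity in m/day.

0.00128

Hydraulic gradient i = (93.28 − 92.79) / 774 = 0.49 / 774 = 0.0006331.
Darcy flux q = K · i = 0.2830 × 0.0006331 = 0.0001792 m/day.
Seepage velocity v = q / n_e = 0.0001792 / 0.14 = 0.001280 m/day.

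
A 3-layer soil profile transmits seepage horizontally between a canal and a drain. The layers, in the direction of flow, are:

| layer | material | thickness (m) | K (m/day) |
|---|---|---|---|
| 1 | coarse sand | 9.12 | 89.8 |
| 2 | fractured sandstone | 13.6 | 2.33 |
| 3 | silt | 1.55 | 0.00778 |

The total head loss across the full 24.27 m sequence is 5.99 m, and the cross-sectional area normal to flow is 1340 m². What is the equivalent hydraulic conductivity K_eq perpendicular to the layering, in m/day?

0.118

Flow is perpendicular to layering, so the layers act in series and the equivalent K is the thickness-weighted harmonic mean.
Total thickness L = 9.12 + 13.6 + 1.55 = 24.27 m.
Σ(b_i/K_i) = 9.12/89.8 + 13.6/2.33 + 1.55/0.00778 = 205.2 d.
K_eq = L / Σ(b_i/K_i) = 24.27 / 205.2 = 0.1183 m/day.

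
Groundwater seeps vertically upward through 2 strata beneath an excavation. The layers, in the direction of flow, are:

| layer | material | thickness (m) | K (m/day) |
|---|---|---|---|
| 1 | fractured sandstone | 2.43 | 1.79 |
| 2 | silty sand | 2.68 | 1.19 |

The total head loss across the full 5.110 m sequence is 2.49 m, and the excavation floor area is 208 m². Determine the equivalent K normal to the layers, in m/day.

1.42

Flow is perpendicular to layering, so the layers act in series and the equivalent K is the thickness-weighted harmonic mean.
Total thickness L = 2.43 + 2.68 = 5.110 m.
Σ(b_i/K_i) = 2.43/1.79 + 2.68/1.19 = 3.610 d.
K_eq = L / Σ(b_i/K_i) = 5.110 / 3.610 = 1.416 m/day.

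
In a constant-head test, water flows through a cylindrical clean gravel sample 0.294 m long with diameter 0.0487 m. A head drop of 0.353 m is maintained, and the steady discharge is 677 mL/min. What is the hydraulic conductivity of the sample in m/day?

Cross-sectional area A = π·(d/2)² = π × (0.0487/2)² = 0.001863 m².
Convert discharge: 677 mL/min = 1.128e-05 m³/s.
Darcy's law rearranged: K = Q·L / (A·Δh) = 1.128e-05 × 0.294 / (0.001863 × 0.353) = 0.005045 m/s = 435.9 m/day.

436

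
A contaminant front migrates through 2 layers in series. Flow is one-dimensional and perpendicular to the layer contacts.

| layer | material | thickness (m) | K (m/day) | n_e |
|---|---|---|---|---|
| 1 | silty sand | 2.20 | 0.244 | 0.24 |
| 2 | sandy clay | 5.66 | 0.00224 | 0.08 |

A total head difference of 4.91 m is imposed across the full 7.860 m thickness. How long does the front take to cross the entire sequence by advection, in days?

507

With flow normal to the layers, continuity requires the same specific discharge q through every layer.
Σ(b_i/K_i) = 2.20/0.244 + 5.66/0.00224 = 2536 d.
q = Δh / Σ(b_i/K_i) = 4.91 / 2536 = 0.001936 m/day.
In each layer the seepage velocity is v_i = q/n_i, so the layer transit time is t_i = b_i·n_i / q:
  layer 1 (silty sand): t_1 = 2.20 × 0.24 / 0.001936 = 272.7 d
  layer 2 (sandy clay): t_2 = 5.66 × 0.08 / 0.001936 = 233.9 d
Total t = Σ t_i = 506.5 days.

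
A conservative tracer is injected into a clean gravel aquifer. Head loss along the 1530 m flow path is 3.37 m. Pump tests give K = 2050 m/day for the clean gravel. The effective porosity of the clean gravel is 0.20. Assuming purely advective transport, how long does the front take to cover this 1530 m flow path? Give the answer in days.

Hydraulic gradient i = Δh / L = 3.37 / 1530 = 0.002203.
Darcy flux q = K · i = 2050 × 0.002203 = 4.515 m/day.
Seepage velocity v = q / n_e = 4.515 / 0.20 = 22.58 m/day.
Travel time t = L / v = 1530 / 22.58 = 67.77 days.

67.8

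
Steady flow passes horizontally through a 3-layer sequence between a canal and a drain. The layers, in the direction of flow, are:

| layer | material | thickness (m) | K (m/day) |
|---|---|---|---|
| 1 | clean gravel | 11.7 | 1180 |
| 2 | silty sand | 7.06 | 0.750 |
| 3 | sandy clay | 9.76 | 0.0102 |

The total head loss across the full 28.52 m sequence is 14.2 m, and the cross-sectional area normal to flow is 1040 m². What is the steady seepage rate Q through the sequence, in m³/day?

Flow is perpendicular to layering, so the layers act in series and the equivalent K is the thickness-weighted harmonic mean.
Total thickness L = 11.7 + 7.06 + 9.76 = 28.52 m.
Σ(b_i/K_i) = 11.7/1180 + 7.06/0.750 + 9.76/0.0102 = 966.3 d.
K_eq = L / Σ(b_i/K_i) = 28.52 / 966.3 = 0.02952 m/day.
Q = K_eq · A · (Δh/L) = 0.02952 × 1040 × (14.2/28.52) = 15.28 m³/day.

15.3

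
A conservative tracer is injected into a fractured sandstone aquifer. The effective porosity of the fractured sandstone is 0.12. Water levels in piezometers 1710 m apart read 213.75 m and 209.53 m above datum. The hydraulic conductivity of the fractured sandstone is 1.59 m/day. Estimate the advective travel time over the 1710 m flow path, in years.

Hydraulic gradient i = (213.75 − 209.53) / 1710 = 4.22 / 1710 = 0.002468.
Darcy flux q = K · i = 1.590 × 0.002468 = 0.003924 m/day.
Seepage velocity v = q / n_e = 0.003924 / 0.12 = 0.03270 m/day.
Travel time t = L / v = 1710 / 0.03270 = 52295 days = 143.2 years.

143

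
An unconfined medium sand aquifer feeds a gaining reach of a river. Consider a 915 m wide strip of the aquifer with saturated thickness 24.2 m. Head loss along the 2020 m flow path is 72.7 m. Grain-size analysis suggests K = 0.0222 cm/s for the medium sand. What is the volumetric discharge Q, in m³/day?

Convert K: 0.0222 cm/s × 864 = 19.18 m/day.
Cross-sectional area A = 915 × 24.2 = 22143 m².
Hydraulic gradient i = Δh / L = 72.7 / 2020 = 0.03599.
Darcy's law: Q = K · A · i = 19.18 × 22143 × 0.03599 = 15286 m³/day.

15300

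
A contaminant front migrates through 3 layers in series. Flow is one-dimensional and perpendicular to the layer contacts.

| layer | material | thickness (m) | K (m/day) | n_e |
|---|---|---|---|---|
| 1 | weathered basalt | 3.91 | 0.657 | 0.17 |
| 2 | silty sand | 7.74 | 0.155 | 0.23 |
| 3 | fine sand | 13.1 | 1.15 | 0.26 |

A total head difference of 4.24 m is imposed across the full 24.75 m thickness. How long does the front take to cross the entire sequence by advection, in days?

With flow normal to the layers, continuity requires the same specific discharge q through every layer.
Σ(b_i/K_i) = 3.91/0.657 + 7.74/0.155 + 13.1/1.15 = 67.28 d.
q = Δh / Σ(b_i/K_i) = 4.24 / 67.28 = 0.06302 m/day.
In each layer the seepage velocity is v_i = q/n_i, so the layer transit time is t_i = b_i·n_i / q:
  layer 1 (weathered basalt): t_1 = 3.91 × 0.17 / 0.06302 = 10.55 d
  layer 2 (silty sand): t_2 = 7.74 × 0.23 / 0.06302 = 28.25 d
  layer 3 (fine sand): t_3 = 13.1 × 0.26 / 0.06302 = 54.04 d
Total t = Σ t_i = 92.84 days.

92.8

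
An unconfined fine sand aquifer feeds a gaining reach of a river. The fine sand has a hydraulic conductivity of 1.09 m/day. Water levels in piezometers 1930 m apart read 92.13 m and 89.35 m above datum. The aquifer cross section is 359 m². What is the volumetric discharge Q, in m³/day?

Hydraulic gradient i = (92.13 − 89.35) / 1930 = 2.78 / 1930 = 0.001440.
Darcy's law: Q = K · A · i = 1.090 × 359.0 × 0.001440 = 0.5636 m³/day.

0.564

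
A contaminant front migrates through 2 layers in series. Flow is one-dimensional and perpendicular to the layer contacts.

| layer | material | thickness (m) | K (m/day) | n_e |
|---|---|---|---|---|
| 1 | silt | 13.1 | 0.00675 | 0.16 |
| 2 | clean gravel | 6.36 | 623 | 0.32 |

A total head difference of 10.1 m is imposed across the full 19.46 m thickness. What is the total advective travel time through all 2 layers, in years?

2.17

With flow normal to the layers, continuity requires the same specific discharge q through every layer.
Σ(b_i/K_i) = 13.1/0.00675 + 6.36/623 = 1941 d.
q = Δh / Σ(b_i/K_i) = 10.1 / 1941 = 0.005204 m/day.
In each layer the seepage velocity is v_i = q/n_i, so the layer transit time is t_i = b_i·n_i / q:
  layer 1 (silt): t_1 = 13.1 × 0.16 / 0.005204 = 402.8 d
  layer 2 (clean gravel): t_2 = 6.36 × 0.32 / 0.005204 = 391.1 d
Total t = Σ t_i = 793.8 days = 2.173 years.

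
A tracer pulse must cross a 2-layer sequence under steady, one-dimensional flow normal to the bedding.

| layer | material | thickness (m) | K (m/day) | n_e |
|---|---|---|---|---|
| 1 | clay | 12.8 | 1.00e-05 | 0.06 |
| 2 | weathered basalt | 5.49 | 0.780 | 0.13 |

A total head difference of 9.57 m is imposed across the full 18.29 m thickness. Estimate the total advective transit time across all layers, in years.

543

With flow normal to the layers, continuity requires the same specific discharge q through every layer.
Σ(b_i/K_i) = 12.8/1.00e-05 + 5.49/0.780 = 1.280e+06 d.
q = Δh / Σ(b_i/K_i) = 9.57 / 1.280e+06 = 7.477e-06 m/day.
In each layer the seepage velocity is v_i = q/n_i, so the layer transit time is t_i = b_i·n_i / q:
  layer 1 (clay): t_1 = 12.8 × 0.06 / 7.477e-06 = 1.027e+05 d
  layer 2 (weathered basalt): t_2 = 5.49 × 0.13 / 7.477e-06 = 95459 d
Total t = Σ t_i = 1.982e+05 days = 542.6 years.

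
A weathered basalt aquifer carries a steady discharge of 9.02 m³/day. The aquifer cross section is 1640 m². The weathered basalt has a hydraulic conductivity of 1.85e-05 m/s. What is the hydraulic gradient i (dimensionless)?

Convert K: 1.85e-05 m/s × 86400 = 1.598 m/day.
From Q = K·A·i, i = Q / (K·A) = 9.02 / (1.598 × 1640) = 0.003441.

0.00344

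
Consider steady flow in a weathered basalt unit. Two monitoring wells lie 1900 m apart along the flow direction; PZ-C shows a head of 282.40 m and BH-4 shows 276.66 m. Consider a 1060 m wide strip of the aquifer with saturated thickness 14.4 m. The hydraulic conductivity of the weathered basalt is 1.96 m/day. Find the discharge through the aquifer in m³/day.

90.4

Cross-sectional area A = 1060 × 14.4 = 15264 m².
Hydraulic gradient i = (282.40 − 276.66) / 1900 = 5.74 / 1900 = 0.003021.
Darcy's law: Q = K · A · i = 1.960 × 15264 × 0.003021 = 90.38 m³/day.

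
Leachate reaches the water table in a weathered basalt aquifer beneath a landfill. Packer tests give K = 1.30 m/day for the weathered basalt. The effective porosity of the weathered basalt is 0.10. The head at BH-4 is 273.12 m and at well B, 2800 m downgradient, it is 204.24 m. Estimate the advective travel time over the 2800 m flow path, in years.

Hydraulic gradient i = (273.12 − 204.24) / 2800 = 68.88 / 2800 = 0.02460.
Darcy flux q = K · i = 1.300 × 0.02460 = 0.03198 m/day.
Seepage velocity v = q / n_e = 0.03198 / 0.10 = 0.3198 m/day.
Travel time t = L / v = 2800 / 0.3198 = 8755 days = 23.97 years.

24.0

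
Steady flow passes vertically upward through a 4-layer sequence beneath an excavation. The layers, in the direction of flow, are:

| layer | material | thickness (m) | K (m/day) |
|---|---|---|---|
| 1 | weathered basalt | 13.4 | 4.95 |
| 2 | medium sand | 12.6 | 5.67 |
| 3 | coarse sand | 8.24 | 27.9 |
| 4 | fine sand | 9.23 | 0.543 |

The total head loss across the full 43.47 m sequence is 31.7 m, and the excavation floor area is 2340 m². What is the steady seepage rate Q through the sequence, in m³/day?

Flow is perpendicular to layering, so the layers act in series and the equivalent K is the thickness-weighted harmonic mean.
Total thickness L = 13.4 + 12.6 + 8.24 + 9.23 = 43.47 m.
Σ(b_i/K_i) = 13.4/4.95 + 12.6/5.67 + 8.24/27.9 + 9.23/0.543 = 22.22 d.
K_eq = L / Σ(b_i/K_i) = 43.47 / 22.22 = 1.956 m/day.
Q = K_eq · A · (Δh/L) = 1.956 × 2340 × (31.7/43.47) = 3338 m³/day.

3340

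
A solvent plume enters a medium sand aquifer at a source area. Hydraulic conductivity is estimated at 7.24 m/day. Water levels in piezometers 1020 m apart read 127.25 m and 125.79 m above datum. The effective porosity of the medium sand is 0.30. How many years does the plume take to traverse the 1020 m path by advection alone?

Hydraulic gradient i = (127.25 − 125.79) / 1020 = 1.46 / 1020 = 0.001431.
Darcy flux q = K · i = 7.240 × 0.001431 = 0.01036 m/day.
Seepage velocity v = q / n_e = 0.01036 / 0.30 = 0.03454 m/day.
Travel time t = L / v = 1020 / 0.03454 = 29528 days = 80.84 years.

80.8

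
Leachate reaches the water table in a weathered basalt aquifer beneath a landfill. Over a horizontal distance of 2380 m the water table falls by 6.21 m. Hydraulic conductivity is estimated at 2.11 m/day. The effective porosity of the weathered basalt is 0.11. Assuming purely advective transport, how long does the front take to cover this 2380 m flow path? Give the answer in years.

130

Hydraulic gradient i = Δh / L = 6.21 / 2380 = 0.002609.
Darcy flux q = K · i = 2.110 × 0.002609 = 0.005506 m/day.
Seepage velocity v = q / n_e = 0.005506 / 0.11 = 0.05005 m/day.
Travel time t = L / v = 2380 / 0.05005 = 47552 days = 130.2 years.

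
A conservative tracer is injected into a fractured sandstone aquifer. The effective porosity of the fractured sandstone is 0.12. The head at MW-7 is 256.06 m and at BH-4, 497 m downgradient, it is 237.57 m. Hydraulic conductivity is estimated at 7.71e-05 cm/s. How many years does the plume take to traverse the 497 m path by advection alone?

Convert K: 7.71e-05 cm/s × 864 = 0.06661 m/day.
Hydraulic gradient i = (256.06 − 237.57) / 497 = 18.49 / 497 = 0.03720.
Darcy flux q = K · i = 0.06661 × 0.03720 = 0.002478 m/day.
Seepage velocity v = q / n_e = 0.002478 / 0.12 = 0.02065 m/day.
Travel time t = L / v = 497 / 0.02065 = 24065 days = 65.89 years.

65.9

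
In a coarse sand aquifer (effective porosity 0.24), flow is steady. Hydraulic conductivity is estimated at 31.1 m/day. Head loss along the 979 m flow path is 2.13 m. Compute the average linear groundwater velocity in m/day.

0.282

Hydraulic gradient i = Δh / L = 2.13 / 979 = 0.002176.
Darcy flux q = K · i = 31.10 × 0.002176 = 0.06766 m/day.
Seepage velocity v = q / n_e = 0.06766 / 0.24 = 0.2819 m/day.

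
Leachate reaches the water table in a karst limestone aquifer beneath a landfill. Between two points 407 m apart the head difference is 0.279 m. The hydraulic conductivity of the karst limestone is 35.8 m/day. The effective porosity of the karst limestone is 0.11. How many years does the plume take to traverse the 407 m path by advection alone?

4.99

Hydraulic gradient i = Δh / L = 0.279 / 407 = 0.0006855.
Darcy flux q = K · i = 35.80 × 0.0006855 = 0.02454 m/day.
Seepage velocity v = q / n_e = 0.02454 / 0.11 = 0.2231 m/day.
Travel time t = L / v = 407 / 0.2231 = 1824 days = 4.995 years.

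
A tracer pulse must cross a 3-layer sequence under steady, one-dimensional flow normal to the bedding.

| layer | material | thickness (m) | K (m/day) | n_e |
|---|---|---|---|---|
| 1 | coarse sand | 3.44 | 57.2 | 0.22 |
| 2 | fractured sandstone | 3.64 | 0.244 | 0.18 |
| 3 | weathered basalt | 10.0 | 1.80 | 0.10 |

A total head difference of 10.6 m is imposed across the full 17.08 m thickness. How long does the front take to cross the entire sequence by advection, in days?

4.67

With flow normal to the layers, continuity requires the same specific discharge q through every layer.
Σ(b_i/K_i) = 3.44/57.2 + 3.64/0.244 + 10.0/1.80 = 20.53 d.
q = Δh / Σ(b_i/K_i) = 10.6 / 20.53 = 0.5162 m/day.
In each layer the seepage velocity is v_i = q/n_i, so the layer transit time is t_i = b_i·n_i / q:
  layer 1 (coarse sand): t_1 = 3.44 × 0.22 / 0.5162 = 1.466 d
  layer 2 (fractured sandstone): t_2 = 3.64 × 0.18 / 0.5162 = 1.269 d
  layer 3 (weathered basalt): t_3 = 10.0 × 0.10 / 0.5162 = 1.937 d
Total t = Σ t_i = 4.672 days.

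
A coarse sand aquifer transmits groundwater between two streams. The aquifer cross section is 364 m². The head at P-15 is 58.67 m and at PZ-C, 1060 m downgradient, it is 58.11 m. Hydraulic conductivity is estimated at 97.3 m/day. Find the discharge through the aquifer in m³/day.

18.7

Hydraulic gradient i = (58.67 − 58.11) / 1060 = 0.56 / 1060 = 0.0005283.
Darcy's law: Q = K · A · i = 97.30 × 364.0 × 0.0005283 = 18.71 m³/day.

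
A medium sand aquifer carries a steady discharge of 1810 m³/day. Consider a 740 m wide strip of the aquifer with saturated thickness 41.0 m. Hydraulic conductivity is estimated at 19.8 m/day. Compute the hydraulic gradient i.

0.00301

Cross-sectional area A = 740 × 41.0 = 30340 m².
From Q = K·A·i, i = Q / (K·A) = 1810 / (19.80 × 30340) = 0.003013.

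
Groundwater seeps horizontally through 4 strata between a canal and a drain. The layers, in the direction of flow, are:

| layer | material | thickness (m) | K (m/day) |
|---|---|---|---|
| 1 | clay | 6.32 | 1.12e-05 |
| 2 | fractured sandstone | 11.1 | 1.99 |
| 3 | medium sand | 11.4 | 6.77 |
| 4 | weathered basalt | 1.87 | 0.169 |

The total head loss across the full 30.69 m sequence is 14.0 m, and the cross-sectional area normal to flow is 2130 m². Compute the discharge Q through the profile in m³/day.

0.0528

Flow is perpendicular to layering, so the layers act in series and the equivalent K is the thickness-weighted harmonic mean.
Total thickness L = 6.32 + 11.1 + 11.4 + 1.87 = 30.69 m.
Σ(b_i/K_i) = 6.32/1.12e-05 + 11.1/1.99 + 11.4/6.77 + 1.87/0.169 = 5.643e+05 d.
K_eq = L / Σ(b_i/K_i) = 30.69 / 5.643e+05 = 5.439e-05 m/day.
Q = K_eq · A · (Δh/L) = 5.439e-05 × 2130 × (14.0/30.69) = 0.05284 m³/day.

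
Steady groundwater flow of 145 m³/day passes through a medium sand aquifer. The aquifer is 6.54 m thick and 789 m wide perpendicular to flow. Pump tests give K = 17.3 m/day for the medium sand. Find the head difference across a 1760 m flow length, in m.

2.86

Cross-sectional area A = 789 × 6.54 = 5160 m².
From Q = K·A·i, i = Q / (K·A) = 145 / (17.30 × 5160) = 0.001624.
Head loss Δh = i · L = 0.001624 × 1760 = 2.859 m.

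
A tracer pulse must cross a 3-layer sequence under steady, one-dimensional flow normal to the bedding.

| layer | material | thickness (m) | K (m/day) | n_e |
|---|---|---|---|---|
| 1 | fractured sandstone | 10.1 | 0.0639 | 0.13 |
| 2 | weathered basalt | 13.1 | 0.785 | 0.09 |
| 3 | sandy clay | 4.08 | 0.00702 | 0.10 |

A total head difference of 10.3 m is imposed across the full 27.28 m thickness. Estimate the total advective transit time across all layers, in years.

0.583

With flow normal to the layers, continuity requires the same specific discharge q through every layer.
Σ(b_i/K_i) = 10.1/0.0639 + 13.1/0.785 + 4.08/0.00702 = 755.9 d.
q = Δh / Σ(b_i/K_i) = 10.3 / 755.9 = 0.01363 m/day.
In each layer the seepage velocity is v_i = q/n_i, so the layer transit time is t_i = b_i·n_i / q:
  layer 1 (fractured sandstone): t_1 = 10.1 × 0.13 / 0.01363 = 96.36 d
  layer 2 (weathered basalt): t_2 = 13.1 × 0.09 / 0.01363 = 86.53 d
  layer 3 (sandy clay): t_3 = 4.08 × 0.10 / 0.01363 = 29.94 d
Total t = Σ t_i = 212.8 days = 0.5827 years.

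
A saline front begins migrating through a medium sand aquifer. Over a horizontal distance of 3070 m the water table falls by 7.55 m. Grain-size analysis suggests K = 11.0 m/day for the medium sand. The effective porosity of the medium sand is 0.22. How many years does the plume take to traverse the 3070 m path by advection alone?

68.4

Hydraulic gradient i = Δh / L = 7.55 / 3070 = 0.002459.
Darcy flux q = K · i = 11.00 × 0.002459 = 0.02705 m/day.
Seepage velocity v = q / n_e = 0.02705 / 0.22 = 0.1230 m/day.
Travel time t = L / v = 3070 / 0.1230 = 24967 days = 68.35 years.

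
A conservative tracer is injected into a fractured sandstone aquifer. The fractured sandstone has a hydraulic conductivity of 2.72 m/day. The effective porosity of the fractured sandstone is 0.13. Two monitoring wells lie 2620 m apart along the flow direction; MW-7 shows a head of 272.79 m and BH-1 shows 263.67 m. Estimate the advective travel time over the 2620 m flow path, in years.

98.5

Hydraulic gradient i = (272.79 − 263.67) / 2620 = 9.12 / 2620 = 0.003481.
Darcy flux q = K · i = 2.720 × 0.003481 = 0.009468 m/day.
Seepage velocity v = q / n_e = 0.009468 / 0.13 = 0.07283 m/day.
Travel time t = L / v = 2620 / 0.07283 = 35973 days = 98.49 years.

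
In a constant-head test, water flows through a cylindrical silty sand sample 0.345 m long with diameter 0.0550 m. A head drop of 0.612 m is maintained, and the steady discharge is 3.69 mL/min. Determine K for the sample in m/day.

1.26

Cross-sectional area A = π·(d/2)² = π × (0.0550/2)² = 0.002376 m².
Convert discharge: 3.69 mL/min = 6.150e-08 m³/s.
Darcy's law rearranged: K = Q·L / (A·Δh) = 6.150e-08 × 0.345 / (0.002376 × 0.612) = 1.459e-05 m/s = 1.261 m/day.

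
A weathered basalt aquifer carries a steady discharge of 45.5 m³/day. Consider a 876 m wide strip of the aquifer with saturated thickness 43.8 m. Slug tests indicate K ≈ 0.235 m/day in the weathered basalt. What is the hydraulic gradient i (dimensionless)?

Cross-sectional area A = 876 × 43.8 = 38369 m².
From Q = K·A·i, i = Q / (K·A) = 45.5 / (0.2350 × 38369) = 0.005046.

0.00505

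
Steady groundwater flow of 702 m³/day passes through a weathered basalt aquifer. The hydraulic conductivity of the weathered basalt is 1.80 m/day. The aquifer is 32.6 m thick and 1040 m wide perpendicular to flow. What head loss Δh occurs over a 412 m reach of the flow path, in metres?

4.74

Cross-sectional area A = 1040 × 32.6 = 33904 m².
From Q = K·A·i, i = Q / (K·A) = 702 / (1.800 × 33904) = 0.01150.
Head loss Δh = i · L = 0.01150 × 412 = 4.739 m.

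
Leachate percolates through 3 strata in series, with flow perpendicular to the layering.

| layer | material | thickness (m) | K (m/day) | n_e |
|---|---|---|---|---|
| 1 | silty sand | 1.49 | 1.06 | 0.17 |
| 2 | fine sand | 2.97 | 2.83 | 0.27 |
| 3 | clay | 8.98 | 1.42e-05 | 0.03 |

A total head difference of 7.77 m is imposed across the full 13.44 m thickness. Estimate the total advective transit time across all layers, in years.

295

With flow normal to the layers, continuity requires the same specific discharge q through every layer.
Σ(b_i/K_i) = 1.49/1.06 + 2.97/2.83 + 8.98/1.42e-05 = 6.324e+05 d.
q = Δh / Σ(b_i/K_i) = 7.77 / 6.324e+05 = 1.229e-05 m/day.
In each layer the seepage velocity is v_i = q/n_i, so the layer transit time is t_i = b_i·n_i / q:
  layer 1 (silty sand): t_1 = 1.49 × 0.17 / 1.229e-05 = 20616 d
  layer 2 (fine sand): t_2 = 2.97 × 0.27 / 1.229e-05 = 65266 d
  layer 3 (clay): t_3 = 8.98 × 0.03 / 1.229e-05 = 21926 d
Total t = Σ t_i = 1.078e+05 days = 295.2 years.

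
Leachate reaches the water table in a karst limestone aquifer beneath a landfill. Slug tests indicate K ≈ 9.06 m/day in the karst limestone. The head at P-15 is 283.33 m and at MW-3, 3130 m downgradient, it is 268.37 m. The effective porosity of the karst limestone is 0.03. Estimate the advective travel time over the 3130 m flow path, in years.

5.94

Hydraulic gradient i = (283.33 − 268.37) / 3130 = 14.96 / 3130 = 0.004780.
Darcy flux q = K · i = 9.060 × 0.004780 = 0.04330 m/day.
Seepage velocity v = q / n_e = 0.04330 / 0.03 = 1.443 m/day.
Travel time t = L / v = 3130 / 1.443 = 2168 days = 5.937 years.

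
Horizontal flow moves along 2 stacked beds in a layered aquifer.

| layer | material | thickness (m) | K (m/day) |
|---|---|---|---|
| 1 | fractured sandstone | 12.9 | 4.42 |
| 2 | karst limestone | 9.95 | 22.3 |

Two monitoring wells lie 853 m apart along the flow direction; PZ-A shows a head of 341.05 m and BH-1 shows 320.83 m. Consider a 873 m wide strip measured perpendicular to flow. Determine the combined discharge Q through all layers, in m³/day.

Flow is parallel to layering, so each bed carries its own Darcy discharge and the transmissivities add.
Σ(K_i·b_i) = 4.42×12.9 + 22.3×9.95 = 278.9 m²/day.
Hydraulic gradient i = (341.05 − 320.83) / 853 = 20.22 / 853 = 0.02370.
Q = Σ(K_i·b_i) · W · i = 278.9 × 873 × 0.02370 = 5772 m³/day.

5770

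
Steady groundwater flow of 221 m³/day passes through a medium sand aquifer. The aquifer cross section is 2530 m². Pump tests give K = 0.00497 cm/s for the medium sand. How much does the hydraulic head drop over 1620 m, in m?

33.0

Convert K: 0.00497 cm/s × 864 = 4.294 m/day.
From Q = K·A·i, i = Q / (K·A) = 221 / (4.294 × 2530) = 0.02034.
Head loss Δh = i · L = 0.02034 × 1620 = 32.95 m.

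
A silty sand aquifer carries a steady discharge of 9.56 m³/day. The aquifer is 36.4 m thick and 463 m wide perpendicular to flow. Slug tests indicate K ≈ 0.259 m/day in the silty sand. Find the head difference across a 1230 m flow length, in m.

Cross-sectional area A = 463 × 36.4 = 16853 m².
From Q = K·A·i, i = Q / (K·A) = 9.56 / (0.2590 × 16853) = 0.002190.
Head loss Δh = i · L = 0.002190 × 1230 = 2.694 m.

2.69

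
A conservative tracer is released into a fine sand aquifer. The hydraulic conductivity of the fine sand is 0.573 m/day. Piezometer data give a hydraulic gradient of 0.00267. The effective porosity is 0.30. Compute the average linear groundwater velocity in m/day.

Hydraulic gradient i = 0.00267.
Darcy flux q = K · i = 0.5730 × 0.002670 = 0.001530 m/day.
Seepage velocity v = q / n_e = 0.001530 / 0.30 = 0.005100 m/day.

0.00510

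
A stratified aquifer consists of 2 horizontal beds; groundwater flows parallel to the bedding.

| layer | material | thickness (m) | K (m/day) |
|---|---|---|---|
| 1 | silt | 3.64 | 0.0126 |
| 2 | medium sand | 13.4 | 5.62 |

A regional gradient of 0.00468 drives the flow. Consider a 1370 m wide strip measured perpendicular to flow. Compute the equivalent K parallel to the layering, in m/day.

4.42

Flow is parallel to layering, so each bed carries its own Darcy discharge and the transmissivities add.
Σ(K_i·b_i) = 0.0126×3.64 + 5.62×13.4 = 75.35 m²/day.
Total thickness b = 17.04 m, so K_eq = Σ(K_i·b_i)/b = 4.422 m/day.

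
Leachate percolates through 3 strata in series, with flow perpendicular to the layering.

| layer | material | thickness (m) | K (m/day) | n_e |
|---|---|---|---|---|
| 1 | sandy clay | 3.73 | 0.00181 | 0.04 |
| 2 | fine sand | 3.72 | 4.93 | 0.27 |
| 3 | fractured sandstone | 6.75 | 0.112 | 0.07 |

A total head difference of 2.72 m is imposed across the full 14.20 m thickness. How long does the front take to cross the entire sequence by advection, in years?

3.47

With flow normal to the layers, continuity requires the same specific discharge q through every layer.
Σ(b_i/K_i) = 3.73/0.00181 + 3.72/4.93 + 6.75/0.112 = 2122 d.
q = Δh / Σ(b_i/K_i) = 2.72 / 2122 = 0.001282 m/day.
In each layer the seepage velocity is v_i = q/n_i, so the layer transit time is t_i = b_i·n_i / q:
  layer 1 (sandy clay): t_1 = 3.73 × 0.04 / 0.001282 = 116.4 d
  layer 2 (fine sand): t_2 = 3.72 × 0.27 / 0.001282 = 783.5 d
  layer 3 (fractured sandstone): t_3 = 6.75 × 0.07 / 0.001282 = 368.6 d
Total t = Σ t_i = 1268 days = 3.473 years.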